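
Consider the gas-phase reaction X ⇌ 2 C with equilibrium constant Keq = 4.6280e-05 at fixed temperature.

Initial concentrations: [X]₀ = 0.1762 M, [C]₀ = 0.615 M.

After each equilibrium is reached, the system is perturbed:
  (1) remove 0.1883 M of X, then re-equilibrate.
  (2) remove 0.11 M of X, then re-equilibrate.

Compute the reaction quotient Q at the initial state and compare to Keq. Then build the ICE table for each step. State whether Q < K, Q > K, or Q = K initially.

Q₀ = 2.147; Q > K (proceeds reverse)

Q₀ = 2.147 vs Keq = 4.6280e-05 ⇒ Q>K, reverse
Step 1:
                  X         C
  Initial    0.1762     0.615
  Change     0.3051   -0.6103
  Equil      0.4813   0.00472
  solve Keq expr → x = -0.3051; check Q = 4.6280e-05
Then remove 0.1883 M of X.
Step 2:
                  X         C
  Initial     0.293   0.00472
  Change  5.1695e-04 -0.001034
  Equil      0.2936  0.003686
  solve Keq expr → x = -5.1695e-04; check Q = 4.6280e-05
Then remove 0.11 M of X.
Step 3:
                  X         C
  Initial    0.1836  0.003686
  Change  3.8411e-04 -7.6822e-04
  Equil      0.1839  0.002918
  solve Keq expr → x = -3.8411e-04; check Q = 4.6280e-05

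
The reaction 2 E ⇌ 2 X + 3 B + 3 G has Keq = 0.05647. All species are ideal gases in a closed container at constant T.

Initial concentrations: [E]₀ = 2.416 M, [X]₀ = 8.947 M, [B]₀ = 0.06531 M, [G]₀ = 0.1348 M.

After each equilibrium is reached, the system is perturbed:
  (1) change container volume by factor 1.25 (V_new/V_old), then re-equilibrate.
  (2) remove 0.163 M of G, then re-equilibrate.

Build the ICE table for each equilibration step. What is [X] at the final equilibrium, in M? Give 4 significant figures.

Q₀ = 9.3577e-06 vs Keq = 0.05647 ⇒ Q<K, forward
Step 1:
                   E          X          B          G
  I            2.416      8.947    0.06531     0.1348
  C          -0.1921     0.1921     0.2882     0.2882
  E            2.224      9.139     0.3535      0.423
  solve Keq expr → x = 0.09607; check Q = 0.05647
Then change container volume by factor 1.25 (V_new/V_old).
Step 2:
                   E          X          B          G
  I            1.779      7.311     0.2828     0.3384
  C         -0.04848    0.04848    0.07271    0.07271
  E            1.731       7.36     0.3555     0.4111
  solve Keq expr → x = 0.02424; check Q = 0.05647
Then remove 0.163 M of G.
Step 3:
                   E          X          B          G
  I            1.731       7.36     0.3555     0.2481
  C         -0.05297    0.05297    0.07945    0.07945
  E            1.678      7.413      0.435     0.3276
  solve Keq expr → x = 0.02648; check Q = 0.05647

[X]_eq = 7.413 M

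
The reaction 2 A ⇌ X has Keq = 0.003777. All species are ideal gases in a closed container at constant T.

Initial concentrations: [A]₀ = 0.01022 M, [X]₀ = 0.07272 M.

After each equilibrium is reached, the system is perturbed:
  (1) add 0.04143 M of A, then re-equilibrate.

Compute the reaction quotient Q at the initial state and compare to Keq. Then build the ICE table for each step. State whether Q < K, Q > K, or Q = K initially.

Q₀ = 696.2; Q > K (proceeds reverse)

Q₀ = 696.2 vs Keq = 0.003777 ⇒ Q>K, reverse
Step 1:
                   A          X
  I          0.01022    0.07272
  C           0.1453   -0.07263
  E           0.1555 9.1302e-05
  solve Keq expr → x = -0.07263; check Q = 0.003777
Then add 0.04143 M of A.
Step 2:
                   A          X
  I           0.1969 9.1302e-05
  C       -1.0996e-04 5.4978e-05
  E           0.1968 1.4628e-04
  solve Keq expr → x = 5.4978e-05; check Q = 0.003777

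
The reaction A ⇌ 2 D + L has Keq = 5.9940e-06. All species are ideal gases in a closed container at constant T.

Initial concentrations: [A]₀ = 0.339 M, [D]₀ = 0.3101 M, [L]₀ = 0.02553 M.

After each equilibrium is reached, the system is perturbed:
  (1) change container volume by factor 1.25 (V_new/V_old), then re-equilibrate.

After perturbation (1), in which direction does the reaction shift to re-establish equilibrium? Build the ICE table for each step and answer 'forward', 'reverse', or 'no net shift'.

Q₀ = 0.007242 vs Keq = 5.9940e-06 ⇒ Q>K, reverse
Step 1:
                   A          D          L
  init         0.339     0.3101    0.02553
  Δ           0.0255   -0.05099    -0.0255
  eq          0.3645     0.2591 3.2543e-05
  solve Keq expr → x = -0.0255; check Q = 5.9940e-06
Then change container volume by factor 1.25 (V_new/V_old).
Step 2:
                   A          D          L
  init        0.2916     0.2073 2.6035e-05
  Δ       -1.4631e-05 2.9262e-05 1.4631e-05
  eq          0.2916     0.2073 4.0665e-05
  solve Keq expr → x = 1.4631e-05; check Q = 5.9940e-06

Direction: forward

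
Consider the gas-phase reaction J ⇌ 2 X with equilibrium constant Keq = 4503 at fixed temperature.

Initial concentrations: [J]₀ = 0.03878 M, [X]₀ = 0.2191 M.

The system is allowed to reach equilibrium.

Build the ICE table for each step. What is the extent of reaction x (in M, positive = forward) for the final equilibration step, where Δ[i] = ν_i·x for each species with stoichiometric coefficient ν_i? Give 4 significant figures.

x = 0.03876 M

Q₀ = 1.238 vs Keq = 4503 ⇒ Q<K, forward
Step 1:
                  J         X
  Initial   0.03878    0.2191
  Change   -0.03876   0.07752
  Equil   1.9539e-05    0.2966
  solve Keq expr → x = 0.03876; check Q = 4503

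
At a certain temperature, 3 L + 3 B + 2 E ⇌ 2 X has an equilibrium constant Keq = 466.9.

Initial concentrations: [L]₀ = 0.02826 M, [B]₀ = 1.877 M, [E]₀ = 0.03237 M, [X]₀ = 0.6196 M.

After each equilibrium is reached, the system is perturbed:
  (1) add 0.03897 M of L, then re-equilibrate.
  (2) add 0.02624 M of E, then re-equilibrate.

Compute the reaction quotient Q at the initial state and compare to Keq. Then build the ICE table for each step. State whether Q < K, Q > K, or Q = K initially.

Q₀ = 2.4549e+06 vs Keq = 466.9 ⇒ Q>K, reverse
Step 1:
                    L           B           E           X
  init        0.02826       1.877     0.03237      0.6196
  Δ            0.1388      0.1388     0.09251    -0.09251
  eq            0.167       2.016      0.1249      0.5271
  solve Keq expr → x = -0.04625; check Q = 466.9
Then add 0.03897 M of L.
Step 2:
                    L           B           E           X
  init          0.206       2.016      0.1249      0.5271
  Δ          -0.02053    -0.02053    -0.01369     0.01369
  eq           0.1855       1.995      0.1112      0.5408
  solve Keq expr → x = 0.006844; check Q = 466.9
Then add 0.02624 M of E.
Step 3:
                    L           B           E           X
  init         0.1855       1.995      0.1374      0.5408
  Δ          -0.01376    -0.01376   -0.009172    0.009172
  eq           0.1717       1.981      0.1283        0.55
  solve Keq expr → x = 0.004586; check Q = 466.9

Q₀ = 2.4549e+06; Q > K (proceeds reverse)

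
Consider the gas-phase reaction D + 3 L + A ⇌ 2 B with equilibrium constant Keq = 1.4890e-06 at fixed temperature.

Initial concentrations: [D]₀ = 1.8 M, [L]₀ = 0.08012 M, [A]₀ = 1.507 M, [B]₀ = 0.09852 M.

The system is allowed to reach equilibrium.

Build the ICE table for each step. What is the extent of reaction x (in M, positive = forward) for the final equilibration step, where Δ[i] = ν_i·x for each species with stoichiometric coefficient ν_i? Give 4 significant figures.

Q₀ = 6.957 vs Keq = 1.4890e-06 ⇒ Q>K, reverse
Step 1:
                  D         L         A         B
  I             1.8   0.08012     1.507   0.09852
  C         0.04915    0.1474   0.04915   -0.0983
  E           1.849    0.2276     1.556 2.2470e-04
  solve Keq expr → x = -0.04915; check Q = 1.4890e-06

x = -0.04915 M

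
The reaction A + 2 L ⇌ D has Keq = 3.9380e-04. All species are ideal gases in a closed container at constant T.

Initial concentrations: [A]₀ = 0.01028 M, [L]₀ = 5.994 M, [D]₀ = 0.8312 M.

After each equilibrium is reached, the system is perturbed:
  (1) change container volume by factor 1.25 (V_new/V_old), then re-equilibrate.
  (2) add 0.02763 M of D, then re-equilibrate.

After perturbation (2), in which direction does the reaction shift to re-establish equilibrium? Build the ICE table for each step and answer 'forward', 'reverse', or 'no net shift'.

Q₀ = 2.25 vs Keq = 3.9380e-04 ⇒ Q>K, reverse
Step 1:
                    A           L           D
  init        0.01028       5.994      0.8312
  Δ            0.8124       1.625     -0.8124
  eq           0.8227       7.619     0.01881
  solve Keq expr → x = -0.8124; check Q = 3.9380e-04
Then change container volume by factor 1.25 (V_new/V_old).
Step 2:
                    A           L           D
  init         0.6581       6.095     0.01504
  Δ          0.005304     0.01061   -0.005304
  eq           0.6634       6.106     0.00974
  solve Keq expr → x = -0.005304; check Q = 3.9380e-04
Then add 0.02763 M of D.
Step 3:
                    A           L           D
  init         0.6634       6.106     0.03737
  Δ           0.02705      0.0541    -0.02705
  eq           0.6905        6.16     0.01032
  solve Keq expr → x = -0.02705; check Q = 3.9380e-04

Direction: reverse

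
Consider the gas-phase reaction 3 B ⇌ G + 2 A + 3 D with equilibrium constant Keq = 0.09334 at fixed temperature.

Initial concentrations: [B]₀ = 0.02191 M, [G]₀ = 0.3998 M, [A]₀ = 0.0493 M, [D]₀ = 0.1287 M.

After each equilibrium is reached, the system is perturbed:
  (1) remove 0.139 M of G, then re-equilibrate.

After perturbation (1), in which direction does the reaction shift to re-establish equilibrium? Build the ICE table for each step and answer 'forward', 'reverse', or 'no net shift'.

Direction: forward

Q₀ = 0.1969 vs Keq = 0.09334 ⇒ Q>K, reverse
Step 1:
                    B           G           A           D
  init        0.02191      0.3998      0.0493      0.1287
  Δ          0.004203   -0.001401   -0.002802   -0.004203
  eq          0.02611      0.3984      0.0465      0.1245
  solve Keq expr → x = -0.001401; check Q = 0.09334
Then remove 0.139 M of G.
Step 2:
                    B           G           A           D
  init        0.02611      0.2594      0.0465      0.1245
  Δ         -0.002466  8.2200e-04    0.001644    0.002466
  eq          0.02365      0.2602     0.04814       0.127
  solve Keq expr → x = 8.2200e-04; check Q = 0.09334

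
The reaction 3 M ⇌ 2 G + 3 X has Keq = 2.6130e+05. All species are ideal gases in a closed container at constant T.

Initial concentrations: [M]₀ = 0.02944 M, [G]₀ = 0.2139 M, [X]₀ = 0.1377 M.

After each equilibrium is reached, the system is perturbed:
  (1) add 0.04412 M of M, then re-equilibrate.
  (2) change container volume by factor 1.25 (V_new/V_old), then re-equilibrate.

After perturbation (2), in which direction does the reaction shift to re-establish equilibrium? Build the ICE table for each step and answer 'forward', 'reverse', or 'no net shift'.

Direction: forward

Q₀ = 4.682 vs Keq = 2.6130e+05 ⇒ Q<K, forward
Step 1:
                  M         G         X
  init      0.02944    0.2139    0.1377
  Δ        -0.02846   0.01897   0.02846
  eq      9.8374e-04    0.2329    0.1662
  solve Keq expr → x = 0.009485; check Q = 2.6130e+05
Then add 0.04412 M of M.
Step 2:
                  M         G         X
  init       0.0451    0.2329    0.1662
  Δ        -0.04376   0.02917   0.04376
  eq       0.001345     0.262    0.2099
  solve Keq expr → x = 0.01459; check Q = 2.6130e+05
Then change container volume by factor 1.25 (V_new/V_old).
Step 3:
                  M         G         X
  init     0.001076    0.2096    0.1679
  Δ       -1.4758e-04 9.8385e-05 1.4758e-04
  eq      9.2807e-04    0.2097    0.1681
  solve Keq expr → x = 4.9193e-05; check Q = 2.6130e+05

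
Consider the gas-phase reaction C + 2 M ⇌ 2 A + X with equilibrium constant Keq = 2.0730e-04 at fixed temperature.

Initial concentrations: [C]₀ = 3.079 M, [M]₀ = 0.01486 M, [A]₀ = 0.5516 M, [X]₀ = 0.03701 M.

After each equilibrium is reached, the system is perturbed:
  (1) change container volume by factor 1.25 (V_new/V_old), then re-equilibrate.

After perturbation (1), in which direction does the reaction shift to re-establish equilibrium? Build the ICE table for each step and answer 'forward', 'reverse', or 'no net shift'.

Direction: no net shift

Q₀ = 16.56 vs Keq = 2.0730e-04 ⇒ Q>K, reverse
Step 1:
                   C          M          A          X
  I            3.079    0.01486     0.5516    0.03701
  C          0.03699    0.07398   -0.07398   -0.03699
  E            3.116    0.08884     0.4776 2.2346e-05
  solve Keq expr → x = -0.03699; check Q = 2.0730e-04
Then change container volume by factor 1.25 (V_new/V_old).
Step 2:
                   C          M          A          X
  I            2.493    0.07107     0.3821 1.7877e-05
  C                0          0          0          0
  E            2.493    0.07107     0.3821 1.7877e-05
  solve Keq expr → x = 0; check Q = 2.0730e-04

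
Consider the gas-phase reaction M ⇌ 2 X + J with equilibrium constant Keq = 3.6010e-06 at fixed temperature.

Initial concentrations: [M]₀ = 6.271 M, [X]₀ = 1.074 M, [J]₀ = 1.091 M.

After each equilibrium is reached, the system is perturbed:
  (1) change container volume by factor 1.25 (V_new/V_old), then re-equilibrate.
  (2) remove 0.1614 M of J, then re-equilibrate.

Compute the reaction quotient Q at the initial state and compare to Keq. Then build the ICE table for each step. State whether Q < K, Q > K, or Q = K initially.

Q₀ = 0.2007; Q > K (proceeds reverse)

Q₀ = 0.2007 vs Keq = 3.6010e-06 ⇒ Q>K, reverse
Step 1:
                   M          X          J
  Initial      6.271      1.074      1.091
  Change      0.5337     -1.067    -0.5337
  Equil        6.805   0.006631     0.5573
  solve Keq expr → x = -0.5337; check Q = 3.6010e-06
Then change container volume by factor 1.25 (V_new/V_old).
Step 2:
                   M          X          J
  Initial      5.444   0.005305     0.4459
  Change  -6.6042e-04   0.001321 6.6042e-04
  Equil        5.443   0.006625     0.4465
  solve Keq expr → x = 6.6042e-04; check Q = 3.6010e-06
Then remove 0.1614 M of J.
Step 3:
                   M          X          J
  Initial      5.443   0.006625     0.2851
  Change  -8.2663e-04   0.001653 8.2663e-04
  Equil        5.442   0.008279     0.2859
  solve Keq expr → x = 8.2663e-04; check Q = 3.6010e-06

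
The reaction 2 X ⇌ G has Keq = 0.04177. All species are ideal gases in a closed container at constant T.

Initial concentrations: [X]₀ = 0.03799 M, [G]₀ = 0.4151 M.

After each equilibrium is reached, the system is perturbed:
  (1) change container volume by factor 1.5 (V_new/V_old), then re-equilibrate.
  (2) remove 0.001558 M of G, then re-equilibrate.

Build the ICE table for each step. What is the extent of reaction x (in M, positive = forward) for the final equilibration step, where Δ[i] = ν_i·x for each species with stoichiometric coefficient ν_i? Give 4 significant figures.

Q₀ = 287.6 vs Keq = 0.04177 ⇒ Q>K, reverse
Step 1:
                    X           G
  Initial     0.03799      0.4151
  Change        0.775     -0.3875
  Equil         0.813     0.02761
  solve Keq expr → x = -0.3875; check Q = 0.04177
Then change container volume by factor 1.5 (V_new/V_old).
Step 2:
                    X           G
  Initial       0.542      0.0184
  Change      0.01124   -0.005621
  Equil        0.5532     0.01278
  solve Keq expr → x = -0.005621; check Q = 0.04177
Then remove 0.001558 M of G.
Step 3:
                    X           G
  Initial      0.5532     0.01123
  Change    -0.002853    0.001426
  Equil        0.5504     0.01265
  solve Keq expr → x = 0.001426; check Q = 0.04177

x = 0.001426 M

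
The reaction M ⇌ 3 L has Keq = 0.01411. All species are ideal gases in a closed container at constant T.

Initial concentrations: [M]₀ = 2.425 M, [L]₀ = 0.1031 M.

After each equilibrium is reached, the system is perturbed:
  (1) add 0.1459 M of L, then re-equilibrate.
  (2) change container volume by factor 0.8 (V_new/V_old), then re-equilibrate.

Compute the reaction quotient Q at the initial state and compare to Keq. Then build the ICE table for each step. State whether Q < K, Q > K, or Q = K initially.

Q₀ = 4.5192e-04; Q < K (proceeds forward)

Q₀ = 4.5192e-04 vs Keq = 0.01411 ⇒ Q<K, forward
Step 1:
                  M         L
  I           2.425    0.1031
  C        -0.07276    0.2183
  E           2.352    0.3214
  solve Keq expr → x = 0.07276; check Q = 0.01411
Then add 0.1459 M of L.
Step 2:
                  M         L
  I           2.352    0.4673
  C         0.04791   -0.1437
  E             2.4    0.3235
  solve Keq expr → x = -0.04791; check Q = 0.01411
Then change container volume by factor 0.8 (V_new/V_old).
Step 3:
                  M         L
  I               3    0.4044
  C          0.0184  -0.05519
  E           3.019    0.3492
  solve Keq expr → x = -0.0184; check Q = 0.01411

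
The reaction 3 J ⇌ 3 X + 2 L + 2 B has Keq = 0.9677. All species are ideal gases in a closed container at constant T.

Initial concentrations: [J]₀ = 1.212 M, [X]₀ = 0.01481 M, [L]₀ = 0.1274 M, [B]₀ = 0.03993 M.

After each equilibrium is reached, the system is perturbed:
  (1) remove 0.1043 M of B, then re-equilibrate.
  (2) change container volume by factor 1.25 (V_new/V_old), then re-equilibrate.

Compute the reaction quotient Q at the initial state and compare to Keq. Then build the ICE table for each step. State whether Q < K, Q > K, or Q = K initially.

Q₀ = 4.7217e-11 vs Keq = 0.9677 ⇒ Q<K, forward
Step 1:
                  J         X         L         B
  Initial     1.212   0.01481    0.1274   0.03993
  Change     -0.791     0.791    0.5274    0.5274
  Equil       0.421    0.8058    0.6548    0.5673
  solve Keq expr → x = 0.2637; check Q = 0.9677
Then remove 0.1043 M of B.
Step 2:
                  J         X         L         B
  Initial     0.421    0.8058    0.6548     0.463
  Change   -0.02563   0.02563   0.01708   0.01708
  Equil      0.3953    0.8315    0.6718    0.4801
  solve Keq expr → x = 0.008542; check Q = 0.9677
Then change container volume by factor 1.25 (V_new/V_old).
Step 3:
                  J         X         L         B
  Initial    0.3163    0.6652    0.5375    0.3841
  Change   -0.04388   0.04388   0.02925   0.02925
  Equil      0.2724    0.7091    0.5667    0.4133
  solve Keq expr → x = 0.01463; check Q = 0.9677

Q₀ = 4.7217e-11; Q < K (proceeds forward)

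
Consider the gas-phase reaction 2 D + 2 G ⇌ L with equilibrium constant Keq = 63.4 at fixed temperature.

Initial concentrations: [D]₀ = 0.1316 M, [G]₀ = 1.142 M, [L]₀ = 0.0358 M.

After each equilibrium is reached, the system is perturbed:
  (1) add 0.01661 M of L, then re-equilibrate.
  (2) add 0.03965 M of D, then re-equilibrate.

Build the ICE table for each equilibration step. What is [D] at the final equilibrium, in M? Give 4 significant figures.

[D]_eq = 0.04237 M

Q₀ = 1.585 vs Keq = 63.4 ⇒ Q<K, forward
Step 1:
                    D           G           L
  Initial      0.1316       1.142      0.0358
  Change     -0.09674    -0.09674     0.04837
  Equil       0.03486       1.045     0.08417
  solve Keq expr → x = 0.04837; check Q = 63.4
Then add 0.01661 M of L.
Step 2:
                    D           G           L
  Initial     0.03486       1.045      0.1008
  Change     0.002904    0.002904   -0.001452
  Equil       0.03776       1.048     0.09933
  solve Keq expr → x = -0.001452; check Q = 63.4
Then add 0.03965 M of D.
Step 3:
                    D           G           L
  Initial     0.07741       1.048     0.09933
  Change     -0.03504    -0.03504     0.01752
  Equil       0.04237       1.013      0.1168
  solve Keq expr → x = 0.01752; check Q = 63.4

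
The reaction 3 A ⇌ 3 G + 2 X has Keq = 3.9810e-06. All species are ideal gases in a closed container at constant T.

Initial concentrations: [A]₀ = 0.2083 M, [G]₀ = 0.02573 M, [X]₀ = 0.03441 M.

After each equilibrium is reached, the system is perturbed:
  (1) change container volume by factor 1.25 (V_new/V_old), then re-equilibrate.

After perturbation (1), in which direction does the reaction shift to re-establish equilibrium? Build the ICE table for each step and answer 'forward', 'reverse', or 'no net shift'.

Direction: forward

Q₀ = 2.2316e-06 vs Keq = 3.9810e-06 ⇒ Q<K, forward
Step 1:
                  A         G         X
  Initial    0.2083   0.02573   0.03441
  Change  -0.003592  0.003592  0.002395
  Equil      0.2047   0.02932    0.0368
  solve Keq expr → x = 0.001197; check Q = 3.9810e-06
Then change container volume by factor 1.25 (V_new/V_old).
Step 2:
                  A         G         X
  Initial    0.1638   0.02346   0.02944
  Change  -0.002422  0.002422  0.001615
  Equil      0.1613   0.02588   0.03106
  solve Keq expr → x = 8.0739e-04; check Q = 3.9810e-06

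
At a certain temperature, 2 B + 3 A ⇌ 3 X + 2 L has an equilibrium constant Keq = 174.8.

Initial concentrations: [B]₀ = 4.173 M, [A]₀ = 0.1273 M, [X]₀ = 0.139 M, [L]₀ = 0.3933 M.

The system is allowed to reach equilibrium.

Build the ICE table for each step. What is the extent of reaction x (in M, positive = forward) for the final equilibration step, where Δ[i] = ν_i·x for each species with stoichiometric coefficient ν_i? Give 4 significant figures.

Q₀ = 0.01156 vs Keq = 174.8 ⇒ Q<K, forward
Step 1:
                    B           A           X           L
  init          4.173      0.1273       0.139      0.3933
  Δ          -0.07766     -0.1165      0.1165     0.07766
  eq            4.095     0.01081      0.2555       0.471
  solve Keq expr → x = 0.03883; check Q = 174.8

x = 0.03883 M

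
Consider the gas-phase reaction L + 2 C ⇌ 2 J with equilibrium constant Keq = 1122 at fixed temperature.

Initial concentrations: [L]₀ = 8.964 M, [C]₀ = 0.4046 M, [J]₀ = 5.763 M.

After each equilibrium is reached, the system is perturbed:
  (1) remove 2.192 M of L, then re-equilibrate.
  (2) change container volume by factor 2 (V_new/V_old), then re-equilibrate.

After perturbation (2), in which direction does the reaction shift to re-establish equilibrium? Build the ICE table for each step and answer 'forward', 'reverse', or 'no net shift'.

Direction: reverse

Q₀ = 22.63 vs Keq = 1122 ⇒ Q<K, forward
Step 1:
                   L          C          J
  Initial      8.964     0.4046      5.763
  Change     -0.1716    -0.3431     0.3431
  Equil        8.792    0.06148      6.106
  solve Keq expr → x = 0.1716; check Q = 1122
Then remove 2.192 M of L.
Step 2:
                   L          C          J
  Initial        6.6    0.06148      6.106
  Change    0.004672   0.009344  -0.009344
  Equil        6.605    0.07082      6.097
  solve Keq expr → x = -0.004672; check Q = 1122
Then change container volume by factor 2 (V_new/V_old).
Step 3:
                   L          C          J
  Initial      3.303    0.03541      3.048
  Change    0.007189    0.01438   -0.01438
  Equil         3.31    0.04979      3.034
  solve Keq expr → x = -0.007189; check Q = 1122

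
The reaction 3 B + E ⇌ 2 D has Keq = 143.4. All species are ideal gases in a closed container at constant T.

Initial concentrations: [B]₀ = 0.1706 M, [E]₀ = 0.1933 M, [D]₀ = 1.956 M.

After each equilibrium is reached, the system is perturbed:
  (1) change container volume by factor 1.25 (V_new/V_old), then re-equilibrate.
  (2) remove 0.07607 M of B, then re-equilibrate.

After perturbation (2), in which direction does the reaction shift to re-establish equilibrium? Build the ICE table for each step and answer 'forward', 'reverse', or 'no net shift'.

Q₀ = 3986 vs Keq = 143.4 ⇒ Q>K, reverse
Step 1:
                    B           E           D
  init         0.1706      0.1933       1.956
  Δ             0.259     0.08634     -0.1727
  eq           0.4296      0.2796       1.783
  solve Keq expr → x = -0.08634; check Q = 143.4
Then change container volume by factor 1.25 (V_new/V_old).
Step 2:
                    B           E           D
  init         0.3437      0.2237       1.427
  Δ           0.04201       0.014    -0.02801
  eq           0.3857      0.2377       1.399
  solve Keq expr → x = -0.014; check Q = 143.4
Then remove 0.07607 M of B.
Step 3:
                    B           E           D
  init         0.3096      0.2377       1.399
  Δ           0.05893     0.01964    -0.03929
  eq           0.3686      0.2574       1.359
  solve Keq expr → x = -0.01964; check Q = 143.4

Direction: reverse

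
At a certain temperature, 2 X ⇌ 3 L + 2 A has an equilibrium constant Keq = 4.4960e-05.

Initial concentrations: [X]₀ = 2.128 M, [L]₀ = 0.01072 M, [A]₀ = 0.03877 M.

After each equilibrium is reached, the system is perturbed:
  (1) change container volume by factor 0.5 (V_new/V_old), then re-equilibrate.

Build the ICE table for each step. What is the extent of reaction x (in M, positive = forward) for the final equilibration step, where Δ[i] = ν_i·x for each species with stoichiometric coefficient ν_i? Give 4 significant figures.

Q₀ = 4.0891e-10 vs Keq = 4.4960e-05 ⇒ Q<K, forward
Step 1:
                    X           L           A
  init          2.128     0.01072     0.03877
  Δ            -0.121      0.1815       0.121
  eq            2.007      0.1922      0.1597
  solve Keq expr → x = 0.06049; check Q = 4.4960e-05
Then change container volume by factor 0.5 (V_new/V_old).
Step 2:
                    X           L           A
  init          4.014      0.3844      0.3195
  Δ           0.09274     -0.1391    -0.09274
  eq            4.107      0.2452      0.2267
  solve Keq expr → x = -0.04637; check Q = 4.4960e-05

x = -0.04637 M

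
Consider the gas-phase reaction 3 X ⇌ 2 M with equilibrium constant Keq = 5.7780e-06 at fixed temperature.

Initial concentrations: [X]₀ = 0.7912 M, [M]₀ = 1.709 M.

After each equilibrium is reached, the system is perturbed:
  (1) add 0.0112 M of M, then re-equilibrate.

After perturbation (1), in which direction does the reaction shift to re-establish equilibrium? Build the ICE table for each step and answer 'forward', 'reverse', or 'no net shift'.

Q₀ = 5.897 vs Keq = 5.7780e-06 ⇒ Q>K, reverse
Step 1:
                  X         M
  init       0.7912     1.709
  Δ           2.542    -1.694
  eq          3.333   0.01462
  solve Keq expr → x = -0.8472; check Q = 5.7780e-06
Then add 0.0112 M of M.
Step 2:
                  X         M
  init        3.333   0.02582
  Δ         0.01664  -0.01109
  eq          3.349   0.01473
  solve Keq expr → x = -0.005545; check Q = 5.7780e-06

Direction: reverse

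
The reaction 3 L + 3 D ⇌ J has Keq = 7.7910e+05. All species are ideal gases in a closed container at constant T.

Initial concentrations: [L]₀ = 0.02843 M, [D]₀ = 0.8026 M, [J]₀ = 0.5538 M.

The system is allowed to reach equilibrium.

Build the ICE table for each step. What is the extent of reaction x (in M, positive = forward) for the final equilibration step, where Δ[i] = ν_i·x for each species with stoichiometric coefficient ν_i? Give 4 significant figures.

Q₀ = 4.6615e+04 vs Keq = 7.7910e+05 ⇒ Q<K, forward
Step 1:
                    L           D           J
  Initial     0.02843      0.8026      0.5538
  Change     -0.01703    -0.01703    0.005677
  Equil        0.0114      0.7856      0.5595
  solve Keq expr → x = 0.005677; check Q = 7.7910e+05

x = 0.005677 M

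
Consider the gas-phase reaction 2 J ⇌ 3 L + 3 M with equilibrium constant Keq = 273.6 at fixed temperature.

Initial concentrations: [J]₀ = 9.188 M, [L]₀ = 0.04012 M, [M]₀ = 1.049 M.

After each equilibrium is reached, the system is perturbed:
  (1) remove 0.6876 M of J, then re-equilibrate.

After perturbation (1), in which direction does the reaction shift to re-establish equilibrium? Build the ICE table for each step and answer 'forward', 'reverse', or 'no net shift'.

Q₀ = 8.8301e-07 vs Keq = 273.6 ⇒ Q<K, forward
Step 1:
                    J           L           M
  I             9.188     0.04012       1.049
  C            -2.806       4.208       4.208
  E             6.382       4.249       5.257
  solve Keq expr → x = 1.403; check Q = 273.6
Then remove 0.6876 M of J.
Step 2:
                    J           L           M
  I             5.695       4.249       5.257
  C           0.09935      -0.149      -0.149
  E             5.794         4.1       5.108
  solve Keq expr → x = -0.04968; check Q = 273.6

Direction: reverse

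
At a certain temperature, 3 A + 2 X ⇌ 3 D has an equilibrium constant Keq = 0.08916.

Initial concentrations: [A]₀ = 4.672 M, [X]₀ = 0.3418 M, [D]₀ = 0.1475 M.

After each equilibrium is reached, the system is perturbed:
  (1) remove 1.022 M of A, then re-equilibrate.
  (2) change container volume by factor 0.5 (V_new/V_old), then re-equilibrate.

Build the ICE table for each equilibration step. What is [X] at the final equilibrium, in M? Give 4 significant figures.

[X]_eq = 0.2031 M

Q₀ = 2.6935e-04 vs Keq = 0.08916 ⇒ Q<K, forward
Step 1:
                   A          X          D
  Initial      4.672     0.3418     0.1475
  Change     -0.3297    -0.2198     0.3297
  Equil        4.342      0.122     0.4772
  solve Keq expr → x = 0.1099; check Q = 0.08916
Then remove 1.022 M of A.
Step 2:
                   A          X          D
  Initial       3.32      0.122     0.4772
  Change     0.04668    0.03112   -0.04668
  Equil        3.367     0.1531     0.4305
  solve Keq expr → x = -0.01556; check Q = 0.08916
Then change container volume by factor 0.5 (V_new/V_old).
Step 3:
                   A          X          D
  Initial      6.734     0.3062      0.861
  Change     -0.1547    -0.1031     0.1547
  Equil        6.579     0.2031      1.016
  solve Keq expr → x = 0.05155; check Q = 0.08916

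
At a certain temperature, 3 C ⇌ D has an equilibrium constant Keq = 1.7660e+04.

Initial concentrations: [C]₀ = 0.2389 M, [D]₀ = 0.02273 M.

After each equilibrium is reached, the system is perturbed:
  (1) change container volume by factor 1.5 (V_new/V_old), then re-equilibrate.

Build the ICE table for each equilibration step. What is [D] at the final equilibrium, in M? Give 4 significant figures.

[D]_eq = 0.06315 M

Q₀ = 1.667 vs Keq = 1.7660e+04 ⇒ Q<K, forward
Step 1:
                   C          D
  Initial     0.2389    0.02273
  Change     -0.2213    0.07376
  Equil      0.01761    0.09649
  solve Keq expr → x = 0.07376; check Q = 1.7660e+04
Then change container volume by factor 1.5 (V_new/V_old).
Step 2:
                   C          D
  Initial    0.01174    0.06433
  Change    0.003549  -0.001183
  Equil      0.01529    0.06315
  solve Keq expr → x = -0.001183; check Q = 1.7660e+04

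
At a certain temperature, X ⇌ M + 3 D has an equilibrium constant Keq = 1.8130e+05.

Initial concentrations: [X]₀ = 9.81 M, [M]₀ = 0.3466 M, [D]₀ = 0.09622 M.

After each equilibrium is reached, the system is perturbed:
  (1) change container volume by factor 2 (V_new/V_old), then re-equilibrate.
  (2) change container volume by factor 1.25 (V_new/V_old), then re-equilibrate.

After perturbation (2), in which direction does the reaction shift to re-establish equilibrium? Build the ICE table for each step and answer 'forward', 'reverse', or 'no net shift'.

Q₀ = 3.1474e-05 vs Keq = 1.8130e+05 ⇒ Q<K, forward
Step 1:
                   X          M          D
  Initial       9.81     0.3466    0.09622
  Change       -8.85       8.85      26.55
  Equil       0.9598      9.197      26.65
  solve Keq expr → x = 8.85; check Q = 1.8130e+05
Then change container volume by factor 2 (V_new/V_old).
Step 2:
                   X          M          D
  Initial     0.4799      4.598      13.32
  Change     -0.3957     0.3957      1.187
  Equil      0.08416      4.994      14.51
  solve Keq expr → x = 0.3957; check Q = 1.8130e+05
Then change container volume by factor 1.25 (V_new/V_old).
Step 3:
                   X          M          D
  Initial    0.06733      3.995      11.61
  Change    -0.03172    0.03172    0.09517
  Equil      0.03561      4.027       11.7
  solve Keq expr → x = 0.03172; check Q = 1.8130e+05

Direction: forward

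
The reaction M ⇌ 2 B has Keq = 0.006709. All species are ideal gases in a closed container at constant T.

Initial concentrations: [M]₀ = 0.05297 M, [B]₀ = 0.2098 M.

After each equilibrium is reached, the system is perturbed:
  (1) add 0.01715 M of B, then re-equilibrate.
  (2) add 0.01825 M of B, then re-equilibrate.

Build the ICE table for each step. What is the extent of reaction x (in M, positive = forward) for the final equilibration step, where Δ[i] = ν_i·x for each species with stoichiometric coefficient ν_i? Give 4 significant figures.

Q₀ = 0.831 vs Keq = 0.006709 ⇒ Q>K, reverse
Step 1:
                    M           B
  I           0.05297      0.2098
  C           0.08944     -0.1789
  E            0.1424     0.03091
  solve Keq expr → x = -0.08944; check Q = 0.006709
Then add 0.01715 M of B.
Step 2:
                    M           B
  I            0.1424     0.04806
  C          0.008139    -0.01628
  E            0.1506     0.03178
  solve Keq expr → x = -0.008139; check Q = 0.006709
Then add 0.01825 M of B.
Step 3:
                    M           B
  I            0.1506     0.05003
  C          0.008674    -0.01735
  E            0.1592     0.03268
  solve Keq expr → x = -0.008674; check Q = 0.006709

x = -0.008674 M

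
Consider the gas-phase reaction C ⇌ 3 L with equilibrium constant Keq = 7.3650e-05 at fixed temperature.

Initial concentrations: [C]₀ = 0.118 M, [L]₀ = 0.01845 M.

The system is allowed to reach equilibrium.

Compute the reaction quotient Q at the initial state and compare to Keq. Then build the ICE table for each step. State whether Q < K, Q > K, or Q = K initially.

Q₀ = 5.3224e-05; Q < K (proceeds forward)

Q₀ = 5.3224e-05 vs Keq = 7.3650e-05 ⇒ Q<K, forward
Step 1:
                   C          L
  I            0.118    0.01845
  C       -6.8987e-04    0.00207
  E           0.1173    0.02052
  solve Keq expr → x = 6.8987e-04; check Q = 7.3650e-05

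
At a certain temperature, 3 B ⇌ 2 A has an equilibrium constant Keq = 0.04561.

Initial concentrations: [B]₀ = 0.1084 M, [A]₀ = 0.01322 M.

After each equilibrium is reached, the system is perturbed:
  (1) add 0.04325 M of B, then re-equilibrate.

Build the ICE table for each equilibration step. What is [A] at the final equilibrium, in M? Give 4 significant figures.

[A]_eq = 0.01271 M

Q₀ = 0.1372 vs Keq = 0.04561 ⇒ Q>K, reverse
Step 1:
                    B           A
  Initial      0.1084     0.01322
  Change     0.007234   -0.004822
  Equil        0.1156    0.008398
  solve Keq expr → x = -0.002411; check Q = 0.04561
Then add 0.04325 M of B.
Step 2:
                    B           A
  Initial      0.1589    0.008398
  Change    -0.006466    0.004311
  Equil        0.1524     0.01271
  solve Keq expr → x = 0.002155; check Q = 0.04561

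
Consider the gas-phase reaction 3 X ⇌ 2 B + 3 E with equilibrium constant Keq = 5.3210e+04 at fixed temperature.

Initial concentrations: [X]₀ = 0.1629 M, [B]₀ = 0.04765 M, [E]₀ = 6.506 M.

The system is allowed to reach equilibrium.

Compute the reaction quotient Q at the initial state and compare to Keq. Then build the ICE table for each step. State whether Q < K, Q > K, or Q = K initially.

Q₀ = 144.6 vs Keq = 5.3210e+04 ⇒ Q<K, forward
Step 1:
                    X           B           E
  I            0.1629     0.04765       6.506
  C           -0.1185     0.07899      0.1185
  E           0.04442      0.1266       6.624
  solve Keq expr → x = 0.03949; check Q = 5.3210e+04

Q₀ = 144.6; Q < K (proceeds forward)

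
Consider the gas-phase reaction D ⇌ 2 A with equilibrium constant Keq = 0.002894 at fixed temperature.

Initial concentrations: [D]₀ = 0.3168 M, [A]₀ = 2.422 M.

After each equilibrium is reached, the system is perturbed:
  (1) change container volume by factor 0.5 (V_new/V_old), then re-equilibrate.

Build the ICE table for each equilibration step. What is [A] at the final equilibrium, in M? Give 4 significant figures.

Q₀ = 18.52 vs Keq = 0.002894 ⇒ Q>K, reverse
Step 1:
                    D           A
  Initial      0.3168       2.422
  Change        1.178      -2.356
  Equil         1.495     0.06577
  solve Keq expr → x = -1.178; check Q = 0.002894
Then change container volume by factor 0.5 (V_new/V_old).
Step 2:
                    D           A
  Initial        2.99      0.1315
  Change      0.01912    -0.03823
  Equil         3.009     0.09332
  solve Keq expr → x = -0.01912; check Q = 0.002894

[A]_eq = 0.09332 M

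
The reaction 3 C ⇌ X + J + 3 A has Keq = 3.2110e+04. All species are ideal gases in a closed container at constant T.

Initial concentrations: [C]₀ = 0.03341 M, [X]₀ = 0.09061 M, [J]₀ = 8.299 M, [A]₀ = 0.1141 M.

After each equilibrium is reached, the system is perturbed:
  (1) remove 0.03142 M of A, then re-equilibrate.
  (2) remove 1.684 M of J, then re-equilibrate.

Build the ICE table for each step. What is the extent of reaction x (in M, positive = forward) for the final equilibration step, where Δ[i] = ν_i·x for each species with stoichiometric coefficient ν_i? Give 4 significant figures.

x = 7.8571e-05 M

Q₀ = 29.95 vs Keq = 3.2110e+04 ⇒ Q<K, forward
Step 1:
                   C          X          J          A
  I          0.03341    0.09061      8.299     0.1141
  C         -0.02917   0.009723   0.009723    0.02917
  E         0.004242     0.1003      8.309     0.1433
  solve Keq expr → x = 0.009723; check Q = 3.2110e+04
Then remove 0.03142 M of A.
Step 2:
                   C          X          J          A
  I         0.004242     0.1003      8.309     0.1118
  C       -9.0034e-04 3.0011e-04 3.0011e-04 9.0034e-04
  E         0.003342     0.1006      8.309     0.1127
  solve Keq expr → x = 3.0011e-04; check Q = 3.2110e+04
Then remove 1.684 M of J.
Step 3:
                   C          X          J          A
  I         0.003342     0.1006      6.625     0.1127
  C       -2.3571e-04 7.8571e-05 7.8571e-05 2.3571e-04
  E         0.003106     0.1007      6.625      0.113
  solve Keq expr → x = 7.8571e-05; check Q = 3.2110e+04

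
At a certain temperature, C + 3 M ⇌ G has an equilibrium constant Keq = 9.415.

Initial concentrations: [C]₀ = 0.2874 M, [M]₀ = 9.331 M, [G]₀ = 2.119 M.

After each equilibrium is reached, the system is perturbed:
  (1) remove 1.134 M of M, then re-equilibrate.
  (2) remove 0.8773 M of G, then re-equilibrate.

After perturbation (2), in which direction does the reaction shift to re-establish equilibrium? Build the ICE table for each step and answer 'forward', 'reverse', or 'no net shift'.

Direction: forward

Q₀ = 0.009075 vs Keq = 9.415 ⇒ Q<K, forward
Step 1:
                    C           M           G
  Initial      0.2874       9.331       2.119
  Change       -0.287     -0.8609       0.287
  Equil    4.2054e-04        8.47       2.406
  solve Keq expr → x = 0.287; check Q = 9.415
Then remove 1.134 M of M.
Step 2:
                    C           M           G
  Initial  4.2054e-04       7.336       2.406
  Change   2.2648e-04  6.7944e-04 -2.2648e-04
  Equil    6.4703e-04       7.337       2.406
  solve Keq expr → x = -2.2648e-04; check Q = 9.415
Then remove 0.8773 M of G.
Step 3:
                    C           M           G
  Initial  6.4703e-04       7.337       1.528
  Change  -2.3577e-04 -7.0730e-04  2.3577e-04
  Equil    4.1126e-04       7.336       1.529
  solve Keq expr → x = 2.3577e-04; check Q = 9.415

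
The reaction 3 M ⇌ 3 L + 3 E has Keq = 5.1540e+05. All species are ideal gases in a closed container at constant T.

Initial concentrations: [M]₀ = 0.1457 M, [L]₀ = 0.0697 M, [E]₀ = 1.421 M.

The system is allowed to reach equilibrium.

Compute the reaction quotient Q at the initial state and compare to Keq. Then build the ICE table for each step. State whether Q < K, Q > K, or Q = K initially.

Q₀ = 0.3141; Q < K (proceeds forward)

Q₀ = 0.3141 vs Keq = 5.1540e+05 ⇒ Q<K, forward
Step 1:
                  M         L         E
  Initial    0.1457    0.0697     1.421
  Change    -0.1416    0.1416    0.1416
  Equil    0.004118    0.2113     1.563
  solve Keq expr → x = 0.04719; check Q = 5.1540e+05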